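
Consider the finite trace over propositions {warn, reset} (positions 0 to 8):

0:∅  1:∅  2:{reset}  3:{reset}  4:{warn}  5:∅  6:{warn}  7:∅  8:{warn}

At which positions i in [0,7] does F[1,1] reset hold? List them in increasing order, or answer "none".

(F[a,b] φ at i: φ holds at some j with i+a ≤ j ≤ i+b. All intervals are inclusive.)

1, 2

Evaluate at each i in [0,7]:
  i=0: ✗ (none in [1,1])
  i=1: ✓ (witness j=2)
  i=2: ✓ (witness j=3)
  i=3: ✗ (none in [4,4])
  i=4: ✗ (none in [5,5])
  i=5: ✗ (none in [6,6])
  i=6: ✗ (none in [7,7])
  i=7: ✗ (none in [8,8])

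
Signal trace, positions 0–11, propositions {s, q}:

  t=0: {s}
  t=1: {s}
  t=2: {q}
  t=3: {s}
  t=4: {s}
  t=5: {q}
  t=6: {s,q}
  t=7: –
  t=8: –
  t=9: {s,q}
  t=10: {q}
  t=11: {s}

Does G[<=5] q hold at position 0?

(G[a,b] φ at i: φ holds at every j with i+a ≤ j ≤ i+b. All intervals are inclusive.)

Check q at every j in [0,5]:
  j=0: false
  j=1: false
  j=2: true
  j=3: false
  j=4: false
  j=5: true
Fails at j=0 → formula fails.

False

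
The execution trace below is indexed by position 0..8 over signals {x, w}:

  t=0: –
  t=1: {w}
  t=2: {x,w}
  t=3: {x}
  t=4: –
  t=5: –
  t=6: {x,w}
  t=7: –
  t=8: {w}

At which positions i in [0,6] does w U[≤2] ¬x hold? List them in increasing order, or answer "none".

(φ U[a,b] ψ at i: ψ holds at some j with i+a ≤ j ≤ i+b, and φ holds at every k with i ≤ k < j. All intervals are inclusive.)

Evaluate at each i in [0,6]:
  i=0: ✓ (rhs at j=0)
  i=1: ✓ (rhs at j=1)
  i=2: ✗ (lhs fails at k=3 before rhs at j=4)
  i=3: ✗ (lhs fails at k=3 before rhs at j=4)
  i=4: ✓ (rhs at j=4)
  i=5: ✓ (rhs at j=5)
  i=6: ✓ (rhs at j=7; lhs holds on [6,6])

0, 1, 4, 5, 6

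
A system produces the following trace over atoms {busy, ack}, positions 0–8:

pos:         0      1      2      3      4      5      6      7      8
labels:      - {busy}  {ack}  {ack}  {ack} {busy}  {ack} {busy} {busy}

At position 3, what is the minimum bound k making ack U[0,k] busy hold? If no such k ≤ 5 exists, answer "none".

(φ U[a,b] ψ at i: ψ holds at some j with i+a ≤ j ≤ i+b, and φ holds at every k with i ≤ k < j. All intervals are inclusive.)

2

Need earliest j ≥ 3 with busy, and ack at every k in [3,j-1].
  j=3: rhs fails.
  j=4: rhs fails.
  j=5: rhs holds; lhs holds on [3,4]. k = 2.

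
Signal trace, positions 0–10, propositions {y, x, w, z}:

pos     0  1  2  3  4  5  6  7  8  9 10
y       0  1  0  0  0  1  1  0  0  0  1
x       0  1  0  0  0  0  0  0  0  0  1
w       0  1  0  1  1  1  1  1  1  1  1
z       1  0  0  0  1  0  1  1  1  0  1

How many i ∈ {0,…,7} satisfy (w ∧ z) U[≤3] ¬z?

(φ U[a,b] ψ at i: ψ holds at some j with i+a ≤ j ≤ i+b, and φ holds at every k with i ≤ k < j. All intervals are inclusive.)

7

Evaluate at each i in [0,7]:
  i=0: ✗ (lhs fails at k=0 before rhs at j=1)
  i=1: ✓ (rhs at j=1)
  i=2: ✓ (rhs at j=2)
  i=3: ✓ (rhs at j=3)
  i=4: ✓ (rhs at j=5; lhs holds on [4,4])
  i=5: ✓ (rhs at j=5)
  i=6: ✓ (rhs at j=9; lhs holds on [6,8])
  i=7: ✓ (rhs at j=9; lhs holds on [7,8])
Positions where it holds: {1, 2, 3, 4, 5, 6, 7} → 7.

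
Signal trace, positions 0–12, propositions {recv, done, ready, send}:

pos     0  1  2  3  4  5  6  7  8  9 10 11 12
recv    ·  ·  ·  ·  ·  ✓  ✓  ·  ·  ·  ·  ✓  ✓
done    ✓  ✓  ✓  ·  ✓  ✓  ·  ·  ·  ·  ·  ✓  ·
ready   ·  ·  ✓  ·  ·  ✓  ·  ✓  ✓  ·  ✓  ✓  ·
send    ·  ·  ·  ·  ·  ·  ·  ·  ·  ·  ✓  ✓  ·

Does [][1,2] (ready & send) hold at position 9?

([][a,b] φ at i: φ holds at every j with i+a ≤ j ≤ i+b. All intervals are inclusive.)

Check (ready & send) at every j in [10,11]:
  j=10: true
  j=11: true
All positions satisfy it → formula holds.

Yes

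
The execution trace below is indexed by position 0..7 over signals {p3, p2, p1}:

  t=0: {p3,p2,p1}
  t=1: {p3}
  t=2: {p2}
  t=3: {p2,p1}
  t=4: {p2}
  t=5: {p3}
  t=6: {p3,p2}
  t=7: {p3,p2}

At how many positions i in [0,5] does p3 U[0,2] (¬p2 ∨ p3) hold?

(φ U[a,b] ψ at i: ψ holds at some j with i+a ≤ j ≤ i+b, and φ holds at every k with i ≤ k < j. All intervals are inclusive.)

3

Evaluate at each i in [0,5]:
  i=0: ✓ (rhs at j=0)
  i=1: ✓ (rhs at j=1)
  i=2: ✗ (no rhs in [2,4])
  i=3: ✗ (lhs fails at k=3 before rhs at j=5)
  i=4: ✗ (lhs fails at k=4 before rhs at j=5)
  i=5: ✓ (rhs at j=5)
Positions where it holds: {0, 1, 5} → 3.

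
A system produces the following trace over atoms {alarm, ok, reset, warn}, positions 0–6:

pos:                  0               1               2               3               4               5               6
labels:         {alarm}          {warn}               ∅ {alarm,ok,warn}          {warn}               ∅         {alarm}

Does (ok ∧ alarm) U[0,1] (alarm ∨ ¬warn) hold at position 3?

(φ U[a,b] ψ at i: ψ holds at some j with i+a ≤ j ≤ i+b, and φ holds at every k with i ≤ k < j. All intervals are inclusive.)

Need some j in [3,4] with (alarm ∨ ¬warn), and (ok ∧ alarm) at every k in [3,j-1].
  j=3: (alarm ∨ ¬warn) holds; no prefix to check → satisfied.

Holds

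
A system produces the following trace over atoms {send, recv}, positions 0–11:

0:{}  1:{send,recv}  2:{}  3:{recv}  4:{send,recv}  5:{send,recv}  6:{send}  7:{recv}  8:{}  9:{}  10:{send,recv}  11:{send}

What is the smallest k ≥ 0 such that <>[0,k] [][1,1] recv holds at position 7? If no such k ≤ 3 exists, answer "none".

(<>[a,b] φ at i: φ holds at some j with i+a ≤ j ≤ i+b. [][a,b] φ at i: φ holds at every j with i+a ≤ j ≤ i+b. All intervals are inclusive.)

2

Scan j = 7,8,… for [][1,1] recv:
  j=7: fails
  j=8: fails
  j=9: holds
First hit at j=9, so smallest k = 9-7 = 2.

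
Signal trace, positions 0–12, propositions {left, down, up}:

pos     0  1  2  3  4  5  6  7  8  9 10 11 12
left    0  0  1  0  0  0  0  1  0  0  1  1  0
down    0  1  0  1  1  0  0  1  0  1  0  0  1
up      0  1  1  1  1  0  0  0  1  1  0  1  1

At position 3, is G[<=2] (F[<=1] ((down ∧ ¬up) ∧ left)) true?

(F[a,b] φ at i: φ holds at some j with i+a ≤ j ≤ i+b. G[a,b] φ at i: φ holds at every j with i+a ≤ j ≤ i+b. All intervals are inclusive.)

False

Check F[<=1] ((down ∧ ¬up) ∧ left) at every j in [3,5]:
  j=3: fails (none in [3,4])
  j=4: fails (none in [4,5])
  j=5: fails (none in [5,6])
Fails at j=3 → formula fails.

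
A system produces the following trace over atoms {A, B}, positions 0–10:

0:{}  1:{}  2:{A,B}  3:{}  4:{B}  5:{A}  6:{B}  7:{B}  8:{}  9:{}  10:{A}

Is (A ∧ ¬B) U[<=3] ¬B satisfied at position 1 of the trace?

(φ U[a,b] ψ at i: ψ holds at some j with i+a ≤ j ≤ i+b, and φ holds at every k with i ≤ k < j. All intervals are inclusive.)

Holds

Need some j in [1,4] with ¬B, and (A ∧ ¬B) at every k in [1,j-1].
  j=1: ¬B holds; no prefix to check → satisfied.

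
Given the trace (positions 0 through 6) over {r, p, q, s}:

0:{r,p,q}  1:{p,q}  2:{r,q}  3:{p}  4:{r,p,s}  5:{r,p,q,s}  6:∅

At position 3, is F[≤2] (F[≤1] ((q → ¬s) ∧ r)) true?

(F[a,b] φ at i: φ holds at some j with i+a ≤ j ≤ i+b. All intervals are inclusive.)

Check F[≤1] ((q → ¬s) ∧ r) at each j in [3,5]:
  j=3: holds (witness at 4)
  j=4: holds (witness at 4)
  j=5: fails (none in [5,6])
Found at j=3 → formula holds.

Holds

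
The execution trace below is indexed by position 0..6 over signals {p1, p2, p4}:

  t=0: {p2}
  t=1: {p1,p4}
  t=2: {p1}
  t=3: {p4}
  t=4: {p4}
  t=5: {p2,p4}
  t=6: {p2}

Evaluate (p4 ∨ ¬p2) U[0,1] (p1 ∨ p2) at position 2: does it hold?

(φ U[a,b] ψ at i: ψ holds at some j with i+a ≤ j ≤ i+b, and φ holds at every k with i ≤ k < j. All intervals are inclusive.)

Yes

Need some j in [2,3] with (p1 ∨ p2), and (p4 ∨ ¬p2) at every k in [2,j-1].
  j=2: (p1 ∨ p2) holds; no prefix to check → satisfied.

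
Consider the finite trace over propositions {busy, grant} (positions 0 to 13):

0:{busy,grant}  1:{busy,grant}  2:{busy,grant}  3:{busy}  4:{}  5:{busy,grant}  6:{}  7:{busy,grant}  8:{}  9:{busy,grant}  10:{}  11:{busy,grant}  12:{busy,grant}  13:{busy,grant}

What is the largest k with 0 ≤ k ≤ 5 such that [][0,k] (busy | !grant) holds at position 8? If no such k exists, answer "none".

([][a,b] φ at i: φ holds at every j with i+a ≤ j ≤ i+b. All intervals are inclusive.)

(busy | !grant) must hold from j=8 onward; find where it first fails.
  j=8: holds
  j=9: holds
  j=10: holds
  j=11: holds
  j=12: holds
  j=13: holds
Holds through j=13; largest k = 5.

5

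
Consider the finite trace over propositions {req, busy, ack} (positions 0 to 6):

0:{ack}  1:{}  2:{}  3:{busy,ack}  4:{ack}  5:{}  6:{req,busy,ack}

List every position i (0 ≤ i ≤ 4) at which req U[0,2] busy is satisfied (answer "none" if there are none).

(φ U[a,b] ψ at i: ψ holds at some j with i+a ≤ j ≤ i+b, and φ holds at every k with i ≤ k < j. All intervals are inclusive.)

Evaluate at each i in [0,4]:
  i=0: ✗ (no rhs in [0,2])
  i=1: ✗ (lhs fails at k=1 before rhs at j=3)
  i=2: ✗ (lhs fails at k=2 before rhs at j=3)
  i=3: ✓ (rhs at j=3)
  i=4: ✗ (lhs fails at k=4 before rhs at j=6)

3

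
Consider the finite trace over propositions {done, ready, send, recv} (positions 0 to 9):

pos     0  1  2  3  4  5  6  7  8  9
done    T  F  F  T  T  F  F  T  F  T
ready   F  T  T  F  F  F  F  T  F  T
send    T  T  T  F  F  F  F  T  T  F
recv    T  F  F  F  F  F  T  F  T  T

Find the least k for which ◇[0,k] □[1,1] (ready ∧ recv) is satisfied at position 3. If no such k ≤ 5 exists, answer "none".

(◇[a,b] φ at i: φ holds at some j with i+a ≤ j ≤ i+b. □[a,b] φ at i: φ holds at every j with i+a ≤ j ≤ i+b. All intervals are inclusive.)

5

Scan j = 3,4,… for □[1,1] (ready ∧ recv):
  j=3: fails
  j=4: fails
  j=5: fails
  j=6: fails
  j=7: fails
  j=8: holds
First hit at j=8, so smallest k = 8-3 = 5.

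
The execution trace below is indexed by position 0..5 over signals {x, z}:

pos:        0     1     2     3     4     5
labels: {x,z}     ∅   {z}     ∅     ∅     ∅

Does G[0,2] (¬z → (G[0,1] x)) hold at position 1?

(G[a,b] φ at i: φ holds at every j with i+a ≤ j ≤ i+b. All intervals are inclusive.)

Check (¬z → (G[0,1] x)) at every j in [1,3]:
  j=1: antecedent true; consequent fails at 1 → ✗
  j=2: antecedent false → ✓
  j=3: antecedent true; consequent fails at 3 → ✗
Fails at j=1 → formula fails.

No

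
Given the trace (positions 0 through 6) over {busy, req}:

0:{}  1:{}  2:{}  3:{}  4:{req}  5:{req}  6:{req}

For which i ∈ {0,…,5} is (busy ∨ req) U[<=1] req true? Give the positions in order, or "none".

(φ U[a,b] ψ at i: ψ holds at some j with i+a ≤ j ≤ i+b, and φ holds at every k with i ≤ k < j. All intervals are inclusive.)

4, 5

Evaluate at each i in [0,5]:
  i=0: ✗ (no rhs in [0,1])
  i=1: ✗ (no rhs in [1,2])
  i=2: ✗ (no rhs in [2,3])
  i=3: ✗ (lhs fails at k=3 before rhs at j=4)
  i=4: ✓ (rhs at j=4)
  i=5: ✓ (rhs at j=5)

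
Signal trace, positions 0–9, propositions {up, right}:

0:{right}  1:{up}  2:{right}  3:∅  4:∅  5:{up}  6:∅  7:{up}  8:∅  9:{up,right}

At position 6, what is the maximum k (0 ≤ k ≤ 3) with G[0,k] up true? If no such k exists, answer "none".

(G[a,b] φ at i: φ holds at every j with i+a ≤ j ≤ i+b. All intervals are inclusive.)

up must hold from j=6 onward; find where it first fails.
  j=6: fails → no k works.

none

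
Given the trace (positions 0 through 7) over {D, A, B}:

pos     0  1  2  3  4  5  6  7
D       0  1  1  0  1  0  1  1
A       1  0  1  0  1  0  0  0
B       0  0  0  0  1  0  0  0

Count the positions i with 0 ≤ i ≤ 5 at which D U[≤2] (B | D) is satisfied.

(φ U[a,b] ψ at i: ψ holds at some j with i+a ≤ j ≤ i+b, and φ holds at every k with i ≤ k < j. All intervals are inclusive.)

Evaluate at each i in [0,5]:
  i=0: ✗ (lhs fails at k=0 before rhs at j=1)
  i=1: ✓ (rhs at j=1)
  i=2: ✓ (rhs at j=2)
  i=3: ✗ (lhs fails at k=3 before rhs at j=4)
  i=4: ✓ (rhs at j=4)
  i=5: ✗ (lhs fails at k=5 before rhs at j=6)
Positions where it holds: {1, 2, 4} → 3.

3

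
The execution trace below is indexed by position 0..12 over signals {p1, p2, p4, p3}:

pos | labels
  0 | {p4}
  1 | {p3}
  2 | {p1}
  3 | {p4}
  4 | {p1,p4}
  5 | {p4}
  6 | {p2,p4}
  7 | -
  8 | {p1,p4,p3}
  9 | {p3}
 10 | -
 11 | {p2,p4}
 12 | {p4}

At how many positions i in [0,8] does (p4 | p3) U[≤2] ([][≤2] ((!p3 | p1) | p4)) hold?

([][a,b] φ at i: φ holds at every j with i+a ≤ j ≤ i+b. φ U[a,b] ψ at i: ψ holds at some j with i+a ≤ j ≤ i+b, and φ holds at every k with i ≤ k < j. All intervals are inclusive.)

Evaluate at each i in [0,8]:
  i=0: ✓ (rhs at j=2; lhs holds on [0,1])
  i=1: ✓ (rhs at j=2; lhs holds on [1,1])
  i=2: ✓ (rhs at j=2)
  i=3: ✓ (rhs at j=3)
  i=4: ✓ (rhs at j=4)
  i=5: ✓ (rhs at j=5)
  i=6: ✓ (rhs at j=6)
  i=7: ✗ (no rhs in [7,9])
  i=8: ✓ (rhs at j=10; lhs holds on [8,9])
Positions where it holds: {0, 1, 2, 3, 4, 5, 6, 8} → 8.

8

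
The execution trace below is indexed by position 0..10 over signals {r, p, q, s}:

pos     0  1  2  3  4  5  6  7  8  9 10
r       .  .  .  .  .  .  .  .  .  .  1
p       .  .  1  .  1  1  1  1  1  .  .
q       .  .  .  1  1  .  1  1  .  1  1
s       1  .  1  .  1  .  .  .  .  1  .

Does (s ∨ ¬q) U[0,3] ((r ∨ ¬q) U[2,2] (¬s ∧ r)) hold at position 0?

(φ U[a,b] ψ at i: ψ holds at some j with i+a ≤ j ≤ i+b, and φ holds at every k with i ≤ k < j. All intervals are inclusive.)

Need some j in [0,3] with ((r ∨ ¬q) U[2,2] (¬s ∧ r)), and (s ∨ ¬q) at every k in [0,j-1].
  j=0: ((r ∨ ¬q) U[2,2] (¬s ∧ r)) — fails.
  j=1: ((r ∨ ¬q) U[2,2] (¬s ∧ r)) — fails.
  j=2: ((r ∨ ¬q) U[2,2] (¬s ∧ r)) — fails.
  j=3: ((r ∨ ¬q) U[2,2] (¬s ∧ r)) — fails.
No j in the window works → until fails.

Does not hold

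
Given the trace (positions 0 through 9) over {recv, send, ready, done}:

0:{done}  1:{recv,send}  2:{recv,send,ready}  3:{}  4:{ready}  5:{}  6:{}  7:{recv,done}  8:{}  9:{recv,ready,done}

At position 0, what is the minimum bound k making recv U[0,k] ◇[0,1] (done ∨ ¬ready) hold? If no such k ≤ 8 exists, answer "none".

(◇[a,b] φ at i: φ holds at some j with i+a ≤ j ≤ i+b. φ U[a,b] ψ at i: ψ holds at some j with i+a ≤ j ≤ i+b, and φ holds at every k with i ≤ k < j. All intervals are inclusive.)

Need earliest j ≥ 0 with ◇[0,1] (done ∨ ¬ready), and recv at every k in [0,j-1].
  j=0: rhs holds (empty prefix). k = 0.

0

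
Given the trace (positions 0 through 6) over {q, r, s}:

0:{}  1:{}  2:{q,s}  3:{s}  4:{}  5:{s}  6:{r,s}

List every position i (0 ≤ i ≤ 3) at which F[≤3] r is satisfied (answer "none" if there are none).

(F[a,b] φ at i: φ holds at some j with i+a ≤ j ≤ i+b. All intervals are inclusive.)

Evaluate at each i in [0,3]:
  i=0: ✗ (none in [0,3])
  i=1: ✗ (none in [1,4])
  i=2: ✗ (none in [2,5])
  i=3: ✓ (witness j=6)

3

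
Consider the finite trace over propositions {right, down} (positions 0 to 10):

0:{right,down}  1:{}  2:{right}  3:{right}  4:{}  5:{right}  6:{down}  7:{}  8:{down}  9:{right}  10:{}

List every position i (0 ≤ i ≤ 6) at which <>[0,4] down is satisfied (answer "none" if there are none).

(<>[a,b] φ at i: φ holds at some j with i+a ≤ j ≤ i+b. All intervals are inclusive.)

0, 2, 3, 4, 5, 6

Evaluate at each i in [0,6]:
  i=0: ✓ (witness j=0)
  i=1: ✗ (none in [1,5])
  i=2: ✓ (witness j=6)
  i=3: ✓ (witness j=6)
  i=4: ✓ (witness j=6)
  i=5: ✓ (witness j=6)
  i=6: ✓ (witness j=6)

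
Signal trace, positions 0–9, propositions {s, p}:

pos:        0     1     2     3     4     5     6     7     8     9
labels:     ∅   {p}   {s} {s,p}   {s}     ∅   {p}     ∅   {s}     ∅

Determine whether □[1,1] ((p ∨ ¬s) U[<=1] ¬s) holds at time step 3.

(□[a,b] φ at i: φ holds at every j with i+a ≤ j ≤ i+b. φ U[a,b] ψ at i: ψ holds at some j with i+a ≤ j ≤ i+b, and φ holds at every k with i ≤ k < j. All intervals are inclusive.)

False

Check ((p ∨ ¬s) U[<=1] ¬s) at every j in [4,4]:
  j=4: fails
Fails at j=4 → formula fails.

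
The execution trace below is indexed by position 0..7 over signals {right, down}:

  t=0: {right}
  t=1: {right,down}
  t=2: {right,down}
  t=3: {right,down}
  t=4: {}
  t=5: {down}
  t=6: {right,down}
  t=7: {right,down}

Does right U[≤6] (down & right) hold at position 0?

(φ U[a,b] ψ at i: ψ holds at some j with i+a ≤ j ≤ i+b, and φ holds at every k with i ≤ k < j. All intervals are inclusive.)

Need some j in [0,6] with (down & right), and right at every k in [0,j-1].
  j=0: (down & right) false.
  j=1: (down & right) holds; right holds at every k in [0,0] → satisfied.

True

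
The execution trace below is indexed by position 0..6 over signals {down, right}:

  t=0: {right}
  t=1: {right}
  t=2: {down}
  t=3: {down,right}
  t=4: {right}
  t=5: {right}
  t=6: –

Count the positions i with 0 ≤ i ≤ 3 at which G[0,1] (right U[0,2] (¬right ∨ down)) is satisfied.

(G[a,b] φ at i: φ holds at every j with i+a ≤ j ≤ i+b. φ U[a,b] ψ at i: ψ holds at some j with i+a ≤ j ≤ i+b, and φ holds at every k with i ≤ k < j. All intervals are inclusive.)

4

Evaluate at each i in [0,3]:
  i=0: ✓ (all of [0,1])
  i=1: ✓ (all of [1,2])
  i=2: ✓ (all of [2,3])
  i=3: ✓ (all of [3,4])
Positions where it holds: {0, 1, 2, 3} → 4.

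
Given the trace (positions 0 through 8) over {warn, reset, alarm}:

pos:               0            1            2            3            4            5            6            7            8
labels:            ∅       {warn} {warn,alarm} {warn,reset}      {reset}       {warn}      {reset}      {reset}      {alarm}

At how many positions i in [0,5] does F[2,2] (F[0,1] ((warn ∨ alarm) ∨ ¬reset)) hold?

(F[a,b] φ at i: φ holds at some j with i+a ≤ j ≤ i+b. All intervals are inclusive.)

5

Evaluate at each i in [0,5]:
  i=0: ✓ (witness j=2)
  i=1: ✓ (witness j=3)
  i=2: ✓ (witness j=4)
  i=3: ✓ (witness j=5)
  i=4: ✗ (none in [6,6])
  i=5: ✓ (witness j=7)
Positions where it holds: {0, 1, 2, 3, 5} → 5.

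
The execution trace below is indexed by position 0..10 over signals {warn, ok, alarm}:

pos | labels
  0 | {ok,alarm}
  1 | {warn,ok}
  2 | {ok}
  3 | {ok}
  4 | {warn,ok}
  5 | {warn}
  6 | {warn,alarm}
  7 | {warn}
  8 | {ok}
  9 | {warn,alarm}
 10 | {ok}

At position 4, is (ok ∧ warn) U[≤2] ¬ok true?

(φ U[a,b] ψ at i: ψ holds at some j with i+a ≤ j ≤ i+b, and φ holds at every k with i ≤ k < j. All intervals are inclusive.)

Holds

Need some j in [4,6] with ¬ok, and (ok ∧ warn) at every k in [4,j-1].
  j=4: ¬ok false.
  j=5: ¬ok holds; (ok ∧ warn) holds at every k in [4,4] → satisfied.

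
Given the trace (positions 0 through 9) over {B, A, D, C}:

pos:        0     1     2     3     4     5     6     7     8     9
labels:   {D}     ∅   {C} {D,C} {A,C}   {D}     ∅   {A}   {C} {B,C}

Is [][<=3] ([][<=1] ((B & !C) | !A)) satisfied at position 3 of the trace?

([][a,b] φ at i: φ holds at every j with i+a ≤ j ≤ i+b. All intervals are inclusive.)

Check [][<=1] ((B & !C) | !A) at every j in [3,6]:
  j=3: fails at 4
  j=4: fails at 4
  j=5: holds on [5,6]
  j=6: fails at 7
Fails at j=3 → formula fails.

False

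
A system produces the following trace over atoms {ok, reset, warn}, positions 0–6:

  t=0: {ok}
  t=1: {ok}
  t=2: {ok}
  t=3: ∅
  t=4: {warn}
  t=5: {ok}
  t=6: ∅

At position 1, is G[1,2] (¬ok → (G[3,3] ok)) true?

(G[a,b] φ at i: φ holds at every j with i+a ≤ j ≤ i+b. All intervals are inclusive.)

Check (¬ok → (G[3,3] ok)) at every j in [2,3]:
  j=2: antecedent false → ✓
  j=3: antecedent true; consequent fails at 6 → ✗
Fails at j=3 → formula fails.

No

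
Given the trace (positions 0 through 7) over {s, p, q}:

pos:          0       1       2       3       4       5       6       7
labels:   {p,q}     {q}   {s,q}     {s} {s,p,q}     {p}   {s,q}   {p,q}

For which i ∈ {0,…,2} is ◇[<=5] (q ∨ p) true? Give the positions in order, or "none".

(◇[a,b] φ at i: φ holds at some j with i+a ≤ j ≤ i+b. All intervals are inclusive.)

Evaluate at each i in [0,2]:
  i=0: ✓ (witness j=0)
  i=1: ✓ (witness j=1)
  i=2: ✓ (witness j=2)

0, 1, 2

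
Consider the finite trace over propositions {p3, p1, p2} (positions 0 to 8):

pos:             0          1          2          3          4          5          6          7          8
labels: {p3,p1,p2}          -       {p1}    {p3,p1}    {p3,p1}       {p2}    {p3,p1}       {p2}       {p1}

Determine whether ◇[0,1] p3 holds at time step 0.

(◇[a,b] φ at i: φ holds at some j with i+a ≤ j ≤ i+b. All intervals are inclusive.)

Check p3 at each j in [0,1]:
  j=0: true
  j=1: false
Found at j=0 → formula holds.

Yes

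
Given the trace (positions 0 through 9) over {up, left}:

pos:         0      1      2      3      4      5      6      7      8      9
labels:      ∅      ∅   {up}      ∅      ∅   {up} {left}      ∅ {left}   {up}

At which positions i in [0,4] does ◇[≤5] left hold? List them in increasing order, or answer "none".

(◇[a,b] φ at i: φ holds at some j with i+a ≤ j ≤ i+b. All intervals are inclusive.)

1, 2, 3, 4

Evaluate at each i in [0,4]:
  i=0: ✗ (none in [0,5])
  i=1: ✓ (witness j=6)
  i=2: ✓ (witness j=6)
  i=3: ✓ (witness j=6)
  i=4: ✓ (witness j=6)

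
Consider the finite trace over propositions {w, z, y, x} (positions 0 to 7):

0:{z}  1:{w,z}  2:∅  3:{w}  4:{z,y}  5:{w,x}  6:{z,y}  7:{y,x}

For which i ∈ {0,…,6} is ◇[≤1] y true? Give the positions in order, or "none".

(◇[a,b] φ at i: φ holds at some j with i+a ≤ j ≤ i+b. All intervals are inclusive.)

Evaluate at each i in [0,6]:
  i=0: ✗ (none in [0,1])
  i=1: ✗ (none in [1,2])
  i=2: ✗ (none in [2,3])
  i=3: ✓ (witness j=4)
  i=4: ✓ (witness j=4)
  i=5: ✓ (witness j=6)
  i=6: ✓ (witness j=6)

3, 4, 5, 6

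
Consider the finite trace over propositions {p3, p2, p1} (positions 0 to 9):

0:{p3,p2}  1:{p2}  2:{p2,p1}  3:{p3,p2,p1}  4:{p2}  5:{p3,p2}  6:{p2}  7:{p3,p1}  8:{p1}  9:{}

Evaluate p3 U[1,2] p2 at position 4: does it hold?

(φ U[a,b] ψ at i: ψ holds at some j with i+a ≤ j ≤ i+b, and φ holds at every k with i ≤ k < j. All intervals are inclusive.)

Does not hold

Need some j in [5,6] with p2, and p3 at every k in [4,j-1].
  j=5: p2 holds, but p3 fails at k=4 → not this j.
  j=6: p2 holds, but p3 fails at k=4 → not this j.
No j in the window works → until fails.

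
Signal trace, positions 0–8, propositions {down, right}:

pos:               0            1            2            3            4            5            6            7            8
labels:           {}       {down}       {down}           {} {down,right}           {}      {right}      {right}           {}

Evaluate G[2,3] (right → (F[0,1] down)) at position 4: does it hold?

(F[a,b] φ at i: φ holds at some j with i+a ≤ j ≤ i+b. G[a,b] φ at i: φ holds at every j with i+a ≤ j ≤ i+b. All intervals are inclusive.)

Check (right → (F[0,1] down)) at every j in [6,7]:
  j=6: antecedent true; consequent fails (none in [6,7]) → ✗
  j=7: antecedent true; consequent fails (none in [7,8]) → ✗
Fails at j=6 → formula fails.

No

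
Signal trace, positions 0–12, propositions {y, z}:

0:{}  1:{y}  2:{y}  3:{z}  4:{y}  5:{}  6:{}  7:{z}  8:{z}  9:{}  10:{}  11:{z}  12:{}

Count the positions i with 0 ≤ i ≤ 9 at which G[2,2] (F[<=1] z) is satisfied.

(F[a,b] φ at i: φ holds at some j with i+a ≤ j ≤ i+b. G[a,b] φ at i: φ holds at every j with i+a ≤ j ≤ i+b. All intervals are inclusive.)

7

Evaluate at each i in [0,9]:
  i=0: ✓ (all of [2,2])
  i=1: ✓ (all of [3,3])
  i=2: ✗ (fails at j=4)
  i=3: ✗ (fails at j=5)
  i=4: ✓ (all of [6,6])
  i=5: ✓ (all of [7,7])
  i=6: ✓ (all of [8,8])
  i=7: ✗ (fails at j=9)
  i=8: ✓ (all of [10,10])
  i=9: ✓ (all of [11,11])
Positions where it holds: {0, 1, 4, 5, 6, 8, 9} → 7.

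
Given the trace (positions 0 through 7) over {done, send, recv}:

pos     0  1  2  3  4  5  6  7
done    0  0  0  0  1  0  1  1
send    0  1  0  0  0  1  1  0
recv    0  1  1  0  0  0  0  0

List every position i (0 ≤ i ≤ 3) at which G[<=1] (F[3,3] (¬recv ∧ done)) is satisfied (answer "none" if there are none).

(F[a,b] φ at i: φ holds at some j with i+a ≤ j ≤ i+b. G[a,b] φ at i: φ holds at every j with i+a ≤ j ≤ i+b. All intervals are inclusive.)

Evaluate at each i in [0,3]:
  i=0: ✗ (fails at j=0)
  i=1: ✗ (fails at j=2)
  i=2: ✗ (fails at j=2)
  i=3: ✓ (all of [3,4])

3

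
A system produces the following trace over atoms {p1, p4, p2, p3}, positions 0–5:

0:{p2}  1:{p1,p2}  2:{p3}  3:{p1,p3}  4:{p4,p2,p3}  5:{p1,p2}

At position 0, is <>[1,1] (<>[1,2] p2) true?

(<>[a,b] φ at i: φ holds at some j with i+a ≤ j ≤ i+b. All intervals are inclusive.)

False

Check <>[1,2] p2 at each j in [1,1]:
  j=1: fails (none in [2,3])
No position in the window satisfies it → formula fails.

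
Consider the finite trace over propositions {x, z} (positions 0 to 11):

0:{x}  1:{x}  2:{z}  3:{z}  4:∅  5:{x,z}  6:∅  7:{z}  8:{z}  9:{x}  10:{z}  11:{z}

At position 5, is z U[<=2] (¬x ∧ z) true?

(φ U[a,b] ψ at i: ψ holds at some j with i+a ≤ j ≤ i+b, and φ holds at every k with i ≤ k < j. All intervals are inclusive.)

False

Need some j in [5,7] with (¬x ∧ z), and z at every k in [5,j-1].
  j=5: (¬x ∧ z) false.
  j=6: (¬x ∧ z) false.
  j=7: (¬x ∧ z) holds, but z fails at k=6 → not this j.
No j in the window works → until fails.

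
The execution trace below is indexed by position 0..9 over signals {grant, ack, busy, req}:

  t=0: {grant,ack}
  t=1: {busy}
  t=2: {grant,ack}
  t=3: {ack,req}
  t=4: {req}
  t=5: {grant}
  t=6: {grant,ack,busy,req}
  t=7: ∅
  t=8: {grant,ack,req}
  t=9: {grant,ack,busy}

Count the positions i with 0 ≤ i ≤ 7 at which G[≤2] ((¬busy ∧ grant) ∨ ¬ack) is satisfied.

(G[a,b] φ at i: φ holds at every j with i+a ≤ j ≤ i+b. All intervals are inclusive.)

Evaluate at each i in [0,7]:
  i=0: ✓ (all of [0,2])
  i=1: ✗ (fails at j=3)
  i=2: ✗ (fails at j=3)
  i=3: ✗ (fails at j=3)
  i=4: ✗ (fails at j=6)
  i=5: ✗ (fails at j=6)
  i=6: ✗ (fails at j=6)
  i=7: ✗ (fails at j=9)
Positions where it holds: {0} → 1.

1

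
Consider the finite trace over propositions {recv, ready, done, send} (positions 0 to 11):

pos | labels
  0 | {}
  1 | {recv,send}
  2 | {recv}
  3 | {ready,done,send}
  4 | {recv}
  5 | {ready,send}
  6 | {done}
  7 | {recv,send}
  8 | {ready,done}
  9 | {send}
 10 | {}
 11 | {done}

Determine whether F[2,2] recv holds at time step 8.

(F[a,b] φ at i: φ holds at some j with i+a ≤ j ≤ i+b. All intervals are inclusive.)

Check recv at each j in [10,10]:
  j=10: false
No position in the window satisfies it → formula fails.

Does not hold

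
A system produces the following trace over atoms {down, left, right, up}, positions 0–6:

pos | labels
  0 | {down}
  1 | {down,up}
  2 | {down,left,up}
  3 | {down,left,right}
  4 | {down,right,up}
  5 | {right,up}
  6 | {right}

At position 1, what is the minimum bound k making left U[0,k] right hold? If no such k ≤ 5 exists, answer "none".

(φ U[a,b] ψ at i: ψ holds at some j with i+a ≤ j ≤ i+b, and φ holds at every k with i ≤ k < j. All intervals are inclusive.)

Need earliest j ≥ 1 with right, and left at every k in [1,j-1].
  j=1: rhs fails.
  j=2: rhs fails.
  j=3: rhs holds but lhs fails at k=1.
  j=4: rhs holds but lhs fails at k=1.
  j=5: rhs holds but lhs fails at k=1.
  j=6: rhs holds but lhs fails at k=1.
No witness within the range → none.

none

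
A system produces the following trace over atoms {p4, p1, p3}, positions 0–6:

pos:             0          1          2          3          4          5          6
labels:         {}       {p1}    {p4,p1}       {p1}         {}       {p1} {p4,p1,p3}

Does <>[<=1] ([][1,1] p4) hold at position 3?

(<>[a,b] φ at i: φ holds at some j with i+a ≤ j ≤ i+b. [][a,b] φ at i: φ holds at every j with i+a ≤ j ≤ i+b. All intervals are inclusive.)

No

Check [][1,1] p4 at each j in [3,4]:
  j=3: fails at 4
  j=4: fails at 5
No position in the window satisfies it → formula fails.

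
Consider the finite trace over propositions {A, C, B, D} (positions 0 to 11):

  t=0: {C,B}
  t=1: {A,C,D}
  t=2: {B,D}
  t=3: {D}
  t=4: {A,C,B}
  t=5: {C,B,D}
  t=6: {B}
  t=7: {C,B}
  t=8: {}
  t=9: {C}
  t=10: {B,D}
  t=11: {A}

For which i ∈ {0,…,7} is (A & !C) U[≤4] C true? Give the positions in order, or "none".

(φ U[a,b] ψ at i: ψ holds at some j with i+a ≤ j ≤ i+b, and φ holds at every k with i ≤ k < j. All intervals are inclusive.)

0, 1, 4, 5, 7

Evaluate at each i in [0,7]:
  i=0: ✓ (rhs at j=0)
  i=1: ✓ (rhs at j=1)
  i=2: ✗ (lhs fails at k=2 before rhs at j=4)
  i=3: ✗ (lhs fails at k=3 before rhs at j=4)
  i=4: ✓ (rhs at j=4)
  i=5: ✓ (rhs at j=5)
  i=6: ✗ (lhs fails at k=6 before rhs at j=7)
  i=7: ✓ (rhs at j=7)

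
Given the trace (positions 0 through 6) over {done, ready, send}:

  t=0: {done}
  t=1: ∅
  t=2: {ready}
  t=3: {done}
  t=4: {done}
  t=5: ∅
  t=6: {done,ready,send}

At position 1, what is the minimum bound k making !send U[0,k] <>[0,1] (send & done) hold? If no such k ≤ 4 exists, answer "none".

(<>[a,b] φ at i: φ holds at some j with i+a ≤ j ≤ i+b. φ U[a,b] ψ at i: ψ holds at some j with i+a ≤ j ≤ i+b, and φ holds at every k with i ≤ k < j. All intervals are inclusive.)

4

Need earliest j ≥ 1 with <>[0,1] (send & done), and !send at every k in [1,j-1].
  j=1: rhs fails.
  j=2: rhs fails.
  j=3: rhs fails.
  j=4: rhs fails.
  j=5: rhs holds; lhs holds on [1,4]. k = 4.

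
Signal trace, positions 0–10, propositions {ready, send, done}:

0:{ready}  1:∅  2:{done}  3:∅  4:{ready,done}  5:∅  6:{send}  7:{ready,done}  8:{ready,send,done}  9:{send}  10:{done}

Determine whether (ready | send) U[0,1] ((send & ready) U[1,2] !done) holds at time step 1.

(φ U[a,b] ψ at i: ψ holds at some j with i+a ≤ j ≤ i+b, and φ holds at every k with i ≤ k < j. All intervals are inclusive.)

Need some j in [1,2] with ((send & ready) U[1,2] !done), and (ready | send) at every k in [1,j-1].
  j=1: ((send & ready) U[1,2] !done) — fails.
  j=2: ((send & ready) U[1,2] !done) — fails.
No j in the window works → until fails.

False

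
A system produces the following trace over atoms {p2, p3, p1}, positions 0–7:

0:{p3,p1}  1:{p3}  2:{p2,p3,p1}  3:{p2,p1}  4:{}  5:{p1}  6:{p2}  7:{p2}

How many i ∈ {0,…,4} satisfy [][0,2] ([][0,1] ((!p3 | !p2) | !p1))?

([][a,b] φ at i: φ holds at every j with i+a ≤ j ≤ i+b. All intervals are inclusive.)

2

Evaluate at each i in [0,4]:
  i=0: ✗ (fails at j=1)
  i=1: ✗ (fails at j=1)
  i=2: ✗ (fails at j=2)
  i=3: ✓ (all of [3,5])
  i=4: ✓ (all of [4,6])
Positions where it holds: {3, 4} → 2.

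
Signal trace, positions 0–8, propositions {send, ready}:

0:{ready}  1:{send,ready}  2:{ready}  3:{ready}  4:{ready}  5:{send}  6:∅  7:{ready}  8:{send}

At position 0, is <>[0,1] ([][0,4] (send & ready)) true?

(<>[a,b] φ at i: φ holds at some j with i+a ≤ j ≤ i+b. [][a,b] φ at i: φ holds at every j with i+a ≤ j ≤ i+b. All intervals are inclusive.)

Check [][0,4] (send & ready) at each j in [0,1]:
  j=0: fails at 0
  j=1: fails at 2
No position in the window satisfies it → formula fails.

No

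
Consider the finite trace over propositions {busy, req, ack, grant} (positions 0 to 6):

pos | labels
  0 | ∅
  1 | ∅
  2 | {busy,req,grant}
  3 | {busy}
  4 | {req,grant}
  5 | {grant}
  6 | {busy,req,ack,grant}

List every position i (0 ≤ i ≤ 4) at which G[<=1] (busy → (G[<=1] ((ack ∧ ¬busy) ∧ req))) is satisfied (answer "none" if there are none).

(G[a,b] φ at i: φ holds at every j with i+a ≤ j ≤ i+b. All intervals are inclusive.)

0, 4

Evaluate at each i in [0,4]:
  i=0: ✓ (all of [0,1])
  i=1: ✗ (fails at j=2)
  i=2: ✗ (fails at j=2)
  i=3: ✗ (fails at j=3)
  i=4: ✓ (all of [4,5])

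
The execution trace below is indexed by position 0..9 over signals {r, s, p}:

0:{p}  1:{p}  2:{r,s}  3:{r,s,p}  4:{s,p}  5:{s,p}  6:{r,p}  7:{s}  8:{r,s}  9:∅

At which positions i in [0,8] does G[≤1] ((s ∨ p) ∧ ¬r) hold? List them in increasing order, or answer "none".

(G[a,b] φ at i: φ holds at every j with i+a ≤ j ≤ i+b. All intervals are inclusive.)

0, 4

Evaluate at each i in [0,8]:
  i=0: ✓ (all of [0,1])
  i=1: ✗ (fails at j=2)
  i=2: ✗ (fails at j=2)
  i=3: ✗ (fails at j=3)
  i=4: ✓ (all of [4,5])
  i=5: ✗ (fails at j=6)
  i=6: ✗ (fails at j=6)
  i=7: ✗ (fails at j=8)
  i=8: ✗ (fails at j=8)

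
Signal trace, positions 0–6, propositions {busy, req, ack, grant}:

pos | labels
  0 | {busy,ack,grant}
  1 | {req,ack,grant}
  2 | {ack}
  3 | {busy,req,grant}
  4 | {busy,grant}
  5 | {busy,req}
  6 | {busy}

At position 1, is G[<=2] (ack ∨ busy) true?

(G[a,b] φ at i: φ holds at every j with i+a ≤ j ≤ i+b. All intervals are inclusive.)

Yes

Check (ack ∨ busy) at every j in [1,3]:
  j=1: true
  j=2: true
  j=3: true
All positions satisfy it → formula holds.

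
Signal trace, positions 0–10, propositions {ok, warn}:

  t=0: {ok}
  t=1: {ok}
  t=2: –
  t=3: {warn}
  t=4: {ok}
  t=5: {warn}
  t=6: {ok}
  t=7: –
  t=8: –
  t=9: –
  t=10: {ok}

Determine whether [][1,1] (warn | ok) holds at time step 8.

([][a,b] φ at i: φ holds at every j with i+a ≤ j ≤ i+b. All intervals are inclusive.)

Does not hold

Check (warn | ok) at every j in [9,9]:
  j=9: false
Fails at j=9 → formula fails.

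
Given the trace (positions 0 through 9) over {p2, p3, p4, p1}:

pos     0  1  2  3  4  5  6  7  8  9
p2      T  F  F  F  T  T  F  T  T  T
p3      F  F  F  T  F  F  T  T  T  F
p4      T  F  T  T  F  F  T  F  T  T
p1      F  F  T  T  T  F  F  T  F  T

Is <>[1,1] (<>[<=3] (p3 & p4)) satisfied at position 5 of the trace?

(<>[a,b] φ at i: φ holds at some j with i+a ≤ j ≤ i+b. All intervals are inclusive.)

Check <>[<=3] (p3 & p4) at each j in [6,6]:
  j=6: holds (witness at 6)
Found at j=6 → formula holds.

True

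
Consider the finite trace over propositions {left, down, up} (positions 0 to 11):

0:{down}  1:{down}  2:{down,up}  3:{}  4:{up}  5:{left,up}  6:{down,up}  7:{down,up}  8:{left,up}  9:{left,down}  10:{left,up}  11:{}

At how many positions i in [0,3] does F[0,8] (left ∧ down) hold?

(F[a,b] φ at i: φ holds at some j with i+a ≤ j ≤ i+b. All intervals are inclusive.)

3

Evaluate at each i in [0,3]:
  i=0: ✗ (none in [0,8])
  i=1: ✓ (witness j=9)
  i=2: ✓ (witness j=9)
  i=3: ✓ (witness j=9)
Positions where it holds: {1, 2, 3} → 3.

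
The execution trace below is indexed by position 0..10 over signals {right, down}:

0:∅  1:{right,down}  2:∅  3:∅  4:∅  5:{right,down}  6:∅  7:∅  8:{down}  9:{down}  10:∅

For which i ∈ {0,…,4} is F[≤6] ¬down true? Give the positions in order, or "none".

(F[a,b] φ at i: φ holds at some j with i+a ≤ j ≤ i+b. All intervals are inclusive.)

Evaluate at each i in [0,4]:
  i=0: ✓ (witness j=0)
  i=1: ✓ (witness j=2)
  i=2: ✓ (witness j=2)
  i=3: ✓ (witness j=3)
  i=4: ✓ (witness j=4)

0, 1, 2, 3, 4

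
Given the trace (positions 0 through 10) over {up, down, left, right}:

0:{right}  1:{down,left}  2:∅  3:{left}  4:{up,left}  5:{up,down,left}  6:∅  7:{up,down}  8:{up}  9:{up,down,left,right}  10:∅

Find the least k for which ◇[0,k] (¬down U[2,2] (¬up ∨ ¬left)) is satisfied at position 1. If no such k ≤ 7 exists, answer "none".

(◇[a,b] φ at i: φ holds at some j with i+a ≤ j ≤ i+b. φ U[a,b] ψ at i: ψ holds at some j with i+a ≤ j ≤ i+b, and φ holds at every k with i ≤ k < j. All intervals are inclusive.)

none

Scan j = 1,2,… for (¬down U[2,2] (¬up ∨ ¬left)):
  j=1: fails
  j=2: fails
  j=3: fails
  j=4: fails
  j=5: fails
  j=6: fails
  j=7: fails
  j=8: fails
No j in [1,8] satisfies it → none.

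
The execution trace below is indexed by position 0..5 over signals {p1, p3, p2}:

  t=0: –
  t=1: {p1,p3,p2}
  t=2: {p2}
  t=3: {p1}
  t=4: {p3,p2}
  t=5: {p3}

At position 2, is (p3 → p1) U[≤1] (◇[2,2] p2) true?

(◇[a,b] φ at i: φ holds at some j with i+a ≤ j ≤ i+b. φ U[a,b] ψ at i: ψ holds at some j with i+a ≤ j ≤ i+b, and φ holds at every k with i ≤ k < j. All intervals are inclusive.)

Yes

Need some j in [2,3] with ◇[2,2] p2, and (p3 → p1) at every k in [2,j-1].
  j=2: ◇[2,2] p2 holds; no prefix to check → satisfied.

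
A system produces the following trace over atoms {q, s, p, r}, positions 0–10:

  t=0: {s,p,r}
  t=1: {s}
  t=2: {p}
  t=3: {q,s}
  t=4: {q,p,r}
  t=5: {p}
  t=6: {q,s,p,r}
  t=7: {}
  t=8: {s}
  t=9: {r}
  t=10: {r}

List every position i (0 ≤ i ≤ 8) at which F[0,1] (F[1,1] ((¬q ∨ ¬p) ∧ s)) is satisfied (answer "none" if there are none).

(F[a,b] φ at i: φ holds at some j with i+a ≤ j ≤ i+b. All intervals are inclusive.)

Evaluate at each i in [0,8]:
  i=0: ✓ (witness j=0)
  i=1: ✓ (witness j=2)
  i=2: ✓ (witness j=2)
  i=3: ✗ (none in [3,4])
  i=4: ✗ (none in [4,5])
  i=5: ✗ (none in [5,6])
  i=6: ✓ (witness j=7)
  i=7: ✓ (witness j=7)
  i=8: ✗ (none in [8,9])

0, 1, 2, 6, 7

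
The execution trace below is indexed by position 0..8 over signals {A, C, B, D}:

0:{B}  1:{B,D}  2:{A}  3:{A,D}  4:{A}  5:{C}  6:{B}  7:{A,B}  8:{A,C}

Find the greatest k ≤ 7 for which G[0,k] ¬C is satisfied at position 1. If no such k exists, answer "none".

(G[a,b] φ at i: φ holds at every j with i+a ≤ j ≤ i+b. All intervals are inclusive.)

¬C must hold from j=1 onward; find where it first fails.
  j=1: holds
  j=2: holds
  j=3: holds
  j=4: holds
  j=5: fails
Holds on [1,4], so largest k = 3.

3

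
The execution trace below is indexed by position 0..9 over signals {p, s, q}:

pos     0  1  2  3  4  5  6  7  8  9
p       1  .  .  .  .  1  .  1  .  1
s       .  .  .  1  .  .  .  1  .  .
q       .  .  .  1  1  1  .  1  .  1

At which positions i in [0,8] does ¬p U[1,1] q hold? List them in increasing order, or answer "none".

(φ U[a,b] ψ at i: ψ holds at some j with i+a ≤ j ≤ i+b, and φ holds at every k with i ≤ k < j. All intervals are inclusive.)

Evaluate at each i in [0,8]:
  i=0: ✗ (no rhs in [1,1])
  i=1: ✗ (no rhs in [2,2])
  i=2: ✓ (rhs at j=3; lhs holds on [2,2])
  i=3: ✓ (rhs at j=4; lhs holds on [3,3])
  i=4: ✓ (rhs at j=5; lhs holds on [4,4])
  i=5: ✗ (no rhs in [6,6])
  i=6: ✓ (rhs at j=7; lhs holds on [6,6])
  i=7: ✗ (no rhs in [8,8])
  i=8: ✓ (rhs at j=9; lhs holds on [8,8])

2, 3, 4, 6, 8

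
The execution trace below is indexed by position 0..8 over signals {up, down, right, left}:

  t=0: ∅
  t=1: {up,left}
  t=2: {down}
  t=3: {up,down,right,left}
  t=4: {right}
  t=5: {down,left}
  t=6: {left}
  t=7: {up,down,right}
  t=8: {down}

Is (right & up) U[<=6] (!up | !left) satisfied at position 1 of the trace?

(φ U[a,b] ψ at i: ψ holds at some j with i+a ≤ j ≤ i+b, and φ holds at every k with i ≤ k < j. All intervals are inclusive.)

Does not hold

Need some j in [1,7] with (!up | !left), and (right & up) at every k in [1,j-1].
  j=1: (!up | !left) false.
  j=2: (!up | !left) holds, but (right & up) fails at k=1 → not this j.
  j=3: (!up | !left) false.
  j=4: (!up | !left) holds, but (right & up) fails at k=1 → not this j.
  j=5: (!up | !left) holds, but (right & up) fails at k=1 → not this j.
  j=6: (!up | !left) holds, but (right & up) fails at k=1 → not this j.
  j=7: (!up | !left) holds, but (right & up) fails at k=1 → not this j.
No j in the window works → until fails.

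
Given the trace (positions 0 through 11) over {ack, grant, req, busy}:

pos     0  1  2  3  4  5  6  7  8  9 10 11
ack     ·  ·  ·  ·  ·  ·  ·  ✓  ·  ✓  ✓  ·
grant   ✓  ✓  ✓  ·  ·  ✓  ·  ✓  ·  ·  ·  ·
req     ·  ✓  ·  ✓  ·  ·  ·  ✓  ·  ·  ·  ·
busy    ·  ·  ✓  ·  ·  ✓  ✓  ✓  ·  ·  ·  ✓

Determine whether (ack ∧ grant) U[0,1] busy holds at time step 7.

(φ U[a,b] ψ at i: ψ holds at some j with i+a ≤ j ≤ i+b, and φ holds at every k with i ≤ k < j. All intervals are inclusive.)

True

Need some j in [7,8] with busy, and (ack ∧ grant) at every k in [7,j-1].
  j=7: busy holds; no prefix to check → satisfied.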